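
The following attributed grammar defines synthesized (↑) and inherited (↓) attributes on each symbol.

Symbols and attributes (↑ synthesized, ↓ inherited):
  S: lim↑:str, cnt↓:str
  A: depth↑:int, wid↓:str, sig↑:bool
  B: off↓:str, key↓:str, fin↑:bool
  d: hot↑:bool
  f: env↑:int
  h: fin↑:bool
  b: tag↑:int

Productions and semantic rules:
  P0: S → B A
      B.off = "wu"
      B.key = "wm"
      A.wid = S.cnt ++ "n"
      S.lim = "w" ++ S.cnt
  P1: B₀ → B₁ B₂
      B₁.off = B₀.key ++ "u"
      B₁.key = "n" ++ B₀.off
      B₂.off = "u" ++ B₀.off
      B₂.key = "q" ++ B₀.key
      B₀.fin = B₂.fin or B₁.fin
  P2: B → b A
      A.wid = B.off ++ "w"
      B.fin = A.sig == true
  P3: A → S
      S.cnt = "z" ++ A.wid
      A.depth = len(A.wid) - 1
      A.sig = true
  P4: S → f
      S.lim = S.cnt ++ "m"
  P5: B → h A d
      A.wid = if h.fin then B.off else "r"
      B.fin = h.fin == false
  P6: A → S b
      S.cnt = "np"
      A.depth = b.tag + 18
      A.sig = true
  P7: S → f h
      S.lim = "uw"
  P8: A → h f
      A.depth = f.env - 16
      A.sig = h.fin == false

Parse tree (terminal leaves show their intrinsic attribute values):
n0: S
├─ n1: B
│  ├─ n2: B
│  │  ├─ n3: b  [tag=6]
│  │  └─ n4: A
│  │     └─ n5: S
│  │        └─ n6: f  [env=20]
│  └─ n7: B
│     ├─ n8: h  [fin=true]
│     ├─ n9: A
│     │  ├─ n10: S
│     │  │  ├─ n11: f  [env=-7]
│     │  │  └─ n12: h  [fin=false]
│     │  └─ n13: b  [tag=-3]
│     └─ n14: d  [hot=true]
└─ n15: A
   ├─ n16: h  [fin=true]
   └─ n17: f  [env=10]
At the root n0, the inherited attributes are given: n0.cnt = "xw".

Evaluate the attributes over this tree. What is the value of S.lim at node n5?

"zwmuwm"

1. n0.cnt = "xw"  [given at root]
2. n1.off = "wu"  ["wu"]
3. n1.key = "wm"  ["wm"]
4. n2.off = "wmu"  [B₀.key ++ "u"]
5. n2.key = "nwu"  ["n" ++ B₀.off]
6. n3.tag = 6  [terminal]
7. n4.wid = "wmuw"  [B.off ++ "w"]
8. n5.cnt = "zwmuw"  ["z" ++ A.wid]
9. n6.env = 20  [terminal]
10. n5.lim = "zwmuwm"  [S.cnt ++ "m"]
11. n4.depth = 3  [len(A.wid) - 1]
12. n4.sig = true  [true]
13. n2.fin = true  [A.sig == true]
14. n7.off = "uwu"  ["u" ++ B₀.off]
15. n7.key = "qwm"  ["q" ++ B₀.key]
16. n8.fin = true  [terminal]
17. n9.wid = "uwu"  [if h.fin then B.off else "r"]
18. n10.cnt = "np"  ["np"]
19. n11.env = -7  [terminal]
20. n12.fin = false  [terminal]
21. n10.lim = "uw"  ["uw"]
22. n13.tag = -3  [terminal]
23. n9.depth = 15  [b.tag + 18]
24. n9.sig = true  [true]
25. n14.hot = true  [terminal]
26. n7.fin = false  [h.fin == false]
27. n1.fin = true  [B₂.fin or B₁.fin]
28. n15.wid = "xwn"  [S.cnt ++ "n"]
29. n16.fin = true  [terminal]
30. n17.env = 10  [terminal]
31. n15.depth = -6  [f.env - 16]
32. n15.sig = false  [h.fin == false]
33. n0.lim = "wxw"  ["w" ++ S.cnt]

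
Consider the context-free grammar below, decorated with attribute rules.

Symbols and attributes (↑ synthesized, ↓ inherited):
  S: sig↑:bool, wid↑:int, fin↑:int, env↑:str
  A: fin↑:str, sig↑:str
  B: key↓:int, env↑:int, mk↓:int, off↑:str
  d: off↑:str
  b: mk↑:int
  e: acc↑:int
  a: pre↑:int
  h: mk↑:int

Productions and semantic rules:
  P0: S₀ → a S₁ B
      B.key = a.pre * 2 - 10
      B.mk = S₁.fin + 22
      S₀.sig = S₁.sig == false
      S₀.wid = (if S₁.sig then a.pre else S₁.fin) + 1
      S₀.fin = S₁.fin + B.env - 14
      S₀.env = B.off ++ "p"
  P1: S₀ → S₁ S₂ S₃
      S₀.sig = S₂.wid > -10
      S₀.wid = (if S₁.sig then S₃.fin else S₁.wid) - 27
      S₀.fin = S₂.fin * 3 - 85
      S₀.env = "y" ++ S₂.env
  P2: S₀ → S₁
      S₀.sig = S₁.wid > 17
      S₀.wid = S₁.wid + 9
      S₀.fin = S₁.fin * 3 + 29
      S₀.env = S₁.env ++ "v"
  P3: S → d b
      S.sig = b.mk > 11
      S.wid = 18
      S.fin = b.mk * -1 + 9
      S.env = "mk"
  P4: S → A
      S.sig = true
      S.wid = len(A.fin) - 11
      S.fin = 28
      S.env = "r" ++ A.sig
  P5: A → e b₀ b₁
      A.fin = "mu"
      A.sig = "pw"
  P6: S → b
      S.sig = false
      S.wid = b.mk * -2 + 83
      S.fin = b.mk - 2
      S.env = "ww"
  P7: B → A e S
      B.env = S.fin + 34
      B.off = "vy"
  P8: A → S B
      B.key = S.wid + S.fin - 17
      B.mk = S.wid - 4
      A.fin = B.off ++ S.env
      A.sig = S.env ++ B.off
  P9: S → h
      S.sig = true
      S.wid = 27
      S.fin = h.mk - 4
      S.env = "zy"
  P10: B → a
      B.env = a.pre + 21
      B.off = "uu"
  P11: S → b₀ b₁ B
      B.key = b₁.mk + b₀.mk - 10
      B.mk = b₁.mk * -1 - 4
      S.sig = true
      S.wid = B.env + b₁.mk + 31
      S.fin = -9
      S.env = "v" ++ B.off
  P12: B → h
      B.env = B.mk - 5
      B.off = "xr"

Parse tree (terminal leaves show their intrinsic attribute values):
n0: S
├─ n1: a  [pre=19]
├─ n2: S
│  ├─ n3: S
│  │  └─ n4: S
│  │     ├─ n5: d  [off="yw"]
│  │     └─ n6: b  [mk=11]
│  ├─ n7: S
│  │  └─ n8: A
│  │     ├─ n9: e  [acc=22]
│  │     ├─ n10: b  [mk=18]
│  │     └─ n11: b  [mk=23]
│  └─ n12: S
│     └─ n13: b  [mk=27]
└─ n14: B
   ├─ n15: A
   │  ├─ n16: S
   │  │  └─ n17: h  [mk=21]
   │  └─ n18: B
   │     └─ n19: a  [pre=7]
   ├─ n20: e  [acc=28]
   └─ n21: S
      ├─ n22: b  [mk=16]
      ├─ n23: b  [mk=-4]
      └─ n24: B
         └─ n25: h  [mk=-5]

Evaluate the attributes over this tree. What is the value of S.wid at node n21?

22

1. n1.pre = 19  [terminal]
2. n5.off = "yw"  [terminal]
3. n6.mk = 11  [terminal]
4. n4.sig = false  [b.mk > 11]
5. n4.wid = 18  [18]
6. n4.fin = -2  [b.mk * -1 + 9]
7. n4.env = "mk"  ["mk"]
8. n3.sig = true  [S₁.wid > 17]
9. n3.wid = 27  [S₁.wid + 9]
10. n3.fin = 23  [S₁.fin * 3 + 29]
11. n3.env = "mkv"  [S₁.env ++ "v"]
12. n9.acc = 22  [terminal]
13. n10.mk = 18  [terminal]
14. n11.mk = 23  [terminal]
15. n8.fin = "mu"  ["mu"]
16. n8.sig = "pw"  ["pw"]
17. n7.sig = true  [true]
18. n7.wid = -9  [len(A.fin) - 11]
19. n7.fin = 28  [28]
20. n7.env = "rpw"  ["r" ++ A.sig]
21. n13.mk = 27  [terminal]
22. n12.sig = false  [false]
23. n12.wid = 29  [b.mk * -2 + 83]
24. n12.fin = 25  [b.mk - 2]
25. n12.env = "ww"  ["ww"]
26. n2.sig = true  [S₂.wid > -10]
27. n2.wid = -2  [(if S₁.sig then S₃.fin else S₁.wid) - 27]
28. n2.fin = -1  [S₂.fin * 3 - 85]
29. n2.env = "yrpw"  ["y" ++ S₂.env]
30. n14.key = 28  [a.pre * 2 - 10]
31. n14.mk = 21  [S₁.fin + 22]
32. n17.mk = 21  [terminal]
33. n16.sig = true  [true]
34. n16.wid = 27  [27]
35. n16.fin = 17  [h.mk - 4]
36. n16.env = "zy"  ["zy"]
37. n18.key = 27  [S.wid + S.fin - 17]
38. n18.mk = 23  [S.wid - 4]
39. n19.pre = 7  [terminal]
40. n18.env = 28  [a.pre + 21]
41. n18.off = "uu"  ["uu"]
42. n15.fin = "uuzy"  [B.off ++ S.env]
43. n15.sig = "zyuu"  [S.env ++ B.off]
44. n20.acc = 28  [terminal]
45. n22.mk = 16  [terminal]
46. n23.mk = -4  [terminal]
47. n24.key = 2  [b₁.mk + b₀.mk - 10]
48. n24.mk = 0  [b₁.mk * -1 - 4]
49. n25.mk = -5  [terminal]
50. n24.env = -5  [B.mk - 5]
51. n24.off = "xr"  ["xr"]
52. n21.sig = true  [true]
53. n21.wid = 22  [B.env + b₁.mk + 31]
54. n21.fin = -9  [-9]
55. n21.env = "vxr"  ["v" ++ B.off]
56. n14.env = 25  [S.fin + 34]
57. n14.off = "vy"  ["vy"]
58. n0.sig = false  [S₁.sig == false]
59. n0.wid = 20  [(if S₁.sig then a.pre else S₁.fin) + 1]
60. n0.fin = 10  [S₁.fin + B.env - 14]
61. n0.env = "vyp"  [B.off ++ "p"]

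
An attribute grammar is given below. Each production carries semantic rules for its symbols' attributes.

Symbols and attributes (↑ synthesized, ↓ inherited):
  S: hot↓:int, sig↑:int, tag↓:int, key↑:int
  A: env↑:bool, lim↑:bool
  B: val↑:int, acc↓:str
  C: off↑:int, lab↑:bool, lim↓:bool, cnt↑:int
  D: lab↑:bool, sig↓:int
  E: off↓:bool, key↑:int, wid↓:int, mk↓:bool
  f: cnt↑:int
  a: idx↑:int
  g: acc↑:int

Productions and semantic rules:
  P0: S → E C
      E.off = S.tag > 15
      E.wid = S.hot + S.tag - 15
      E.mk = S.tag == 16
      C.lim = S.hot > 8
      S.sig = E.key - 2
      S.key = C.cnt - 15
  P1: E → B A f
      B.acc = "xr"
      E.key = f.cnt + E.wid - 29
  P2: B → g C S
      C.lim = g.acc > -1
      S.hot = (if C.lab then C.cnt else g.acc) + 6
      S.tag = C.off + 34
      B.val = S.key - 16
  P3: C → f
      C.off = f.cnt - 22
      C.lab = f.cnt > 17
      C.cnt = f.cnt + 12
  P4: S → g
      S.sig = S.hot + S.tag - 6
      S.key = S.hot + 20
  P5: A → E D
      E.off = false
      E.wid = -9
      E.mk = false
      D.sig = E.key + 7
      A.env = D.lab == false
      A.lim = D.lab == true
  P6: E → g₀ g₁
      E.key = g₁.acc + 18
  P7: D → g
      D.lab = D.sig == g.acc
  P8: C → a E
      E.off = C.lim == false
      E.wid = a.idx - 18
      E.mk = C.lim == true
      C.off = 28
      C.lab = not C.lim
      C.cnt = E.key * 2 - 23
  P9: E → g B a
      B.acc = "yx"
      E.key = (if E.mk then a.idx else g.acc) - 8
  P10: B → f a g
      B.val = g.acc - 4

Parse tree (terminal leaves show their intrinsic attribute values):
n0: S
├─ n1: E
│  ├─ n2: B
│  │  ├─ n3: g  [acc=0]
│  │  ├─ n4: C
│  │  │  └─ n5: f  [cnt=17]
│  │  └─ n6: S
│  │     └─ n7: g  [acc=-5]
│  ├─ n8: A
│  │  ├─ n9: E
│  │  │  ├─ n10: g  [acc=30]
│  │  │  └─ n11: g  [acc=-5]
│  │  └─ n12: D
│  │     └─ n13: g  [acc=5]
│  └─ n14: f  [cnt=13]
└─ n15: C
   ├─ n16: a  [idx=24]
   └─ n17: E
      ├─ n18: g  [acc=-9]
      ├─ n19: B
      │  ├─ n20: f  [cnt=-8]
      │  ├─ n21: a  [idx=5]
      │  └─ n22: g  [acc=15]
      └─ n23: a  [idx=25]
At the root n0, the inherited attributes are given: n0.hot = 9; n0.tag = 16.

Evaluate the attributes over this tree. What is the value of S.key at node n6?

1. n0.hot = 9  [given at root]
2. n0.tag = 16  [given at root]
3. n1.off = true  [S.tag > 15]
4. n1.wid = 10  [S.hot + S.tag - 15]
5. n1.mk = true  [S.tag == 16]
6. n2.acc = "xr"  ["xr"]
7. n3.acc = 0  [terminal]
8. n4.lim = true  [g.acc > -1]
9. n5.cnt = 17  [terminal]
10. n4.off = -5  [f.cnt - 22]
11. n4.lab = false  [f.cnt > 17]
12. n4.cnt = 29  [f.cnt + 12]
13. n6.hot = 6  [(if C.lab then C.cnt else g.acc) + 6]
14. n6.tag = 29  [C.off + 34]
15. n7.acc = -5  [terminal]
16. n6.sig = 29  [S.hot + S.tag - 6]
17. n6.key = 26  [S.hot + 20]
18. n2.val = 10  [S.key - 16]
19. n9.off = false  [false]
20. n9.wid = -9  [-9]
21. n9.mk = false  [false]
22. n10.acc = 30  [terminal]
23. n11.acc = -5  [terminal]
24. n9.key = 13  [g₁.acc + 18]
25. n12.sig = 20  [E.key + 7]
26. n13.acc = 5  [terminal]
27. n12.lab = false  [D.sig == g.acc]
28. n8.env = true  [D.lab == false]
29. n8.lim = false  [D.lab == true]
30. n14.cnt = 13  [terminal]
31. n1.key = -6  [f.cnt + E.wid - 29]
32. n15.lim = true  [S.hot > 8]
33. n16.idx = 24  [terminal]
34. n17.off = false  [C.lim == false]
35. n17.wid = 6  [a.idx - 18]
36. n17.mk = true  [C.lim == true]
37. n18.acc = -9  [terminal]
38. n19.acc = "yx"  ["yx"]
39. n20.cnt = -8  [terminal]
40. n21.idx = 5  [terminal]
41. n22.acc = 15  [terminal]
42. n19.val = 11  [g.acc - 4]
43. n23.idx = 25  [terminal]
44. n17.key = 17  [(if E.mk then a.idx else g.acc) - 8]
45. n15.off = 28  [28]
46. n15.lab = false  [not C.lim]
47. n15.cnt = 11  [E.key * 2 - 23]
48. n0.sig = -8  [E.key - 2]
49. n0.key = -4  [C.cnt - 15]

26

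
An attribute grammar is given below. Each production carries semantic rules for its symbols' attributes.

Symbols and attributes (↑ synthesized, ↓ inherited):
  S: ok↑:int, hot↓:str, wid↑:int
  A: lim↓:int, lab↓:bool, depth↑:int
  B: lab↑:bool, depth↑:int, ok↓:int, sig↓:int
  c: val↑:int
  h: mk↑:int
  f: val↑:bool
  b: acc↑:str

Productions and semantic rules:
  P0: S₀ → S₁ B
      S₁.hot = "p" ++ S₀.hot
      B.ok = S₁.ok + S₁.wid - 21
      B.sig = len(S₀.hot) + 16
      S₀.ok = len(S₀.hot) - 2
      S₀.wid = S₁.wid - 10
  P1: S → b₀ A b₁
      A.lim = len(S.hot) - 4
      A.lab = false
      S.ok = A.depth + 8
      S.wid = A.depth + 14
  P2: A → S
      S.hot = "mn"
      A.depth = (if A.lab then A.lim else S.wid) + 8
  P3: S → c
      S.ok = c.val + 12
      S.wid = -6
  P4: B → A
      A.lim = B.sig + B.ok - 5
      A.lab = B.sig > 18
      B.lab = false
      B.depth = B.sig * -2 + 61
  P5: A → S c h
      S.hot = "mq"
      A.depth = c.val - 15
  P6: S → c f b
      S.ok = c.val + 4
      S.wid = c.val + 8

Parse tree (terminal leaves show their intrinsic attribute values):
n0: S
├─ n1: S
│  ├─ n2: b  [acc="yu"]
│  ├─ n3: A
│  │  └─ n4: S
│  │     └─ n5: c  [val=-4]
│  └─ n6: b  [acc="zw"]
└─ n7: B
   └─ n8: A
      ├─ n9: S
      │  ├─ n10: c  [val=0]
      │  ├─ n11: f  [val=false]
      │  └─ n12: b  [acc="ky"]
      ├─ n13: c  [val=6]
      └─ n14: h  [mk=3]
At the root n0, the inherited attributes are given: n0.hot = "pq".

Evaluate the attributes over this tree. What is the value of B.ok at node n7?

1. n0.hot = "pq"  [given at root]
2. n1.hot = "ppq"  ["p" ++ S₀.hot]
3. n2.acc = "yu"  [terminal]
4. n3.lim = -1  [len(S.hot) - 4]
5. n3.lab = false  [false]
6. n4.hot = "mn"  ["mn"]
7. n5.val = -4  [terminal]
8. n4.ok = 8  [c.val + 12]
9. n4.wid = -6  [-6]
10. n3.depth = 2  [(if A.lab then A.lim else S.wid) + 8]
11. n6.acc = "zw"  [terminal]
12. n1.ok = 10  [A.depth + 8]
13. n1.wid = 16  [A.depth + 14]
14. n7.ok = 5  [S₁.ok + S₁.wid - 21]
15. n7.sig = 18  [len(S₀.hot) + 16]
16. n8.lim = 18  [B.sig + B.ok - 5]
17. n8.lab = false  [B.sig > 18]
18. n9.hot = "mq"  ["mq"]
19. n10.val = 0  [terminal]
20. n11.val = false  [terminal]
21. n12.acc = "ky"  [terminal]
22. n9.ok = 4  [c.val + 4]
23. n9.wid = 8  [c.val + 8]
24. n13.val = 6  [terminal]
25. n14.mk = 3  [terminal]
26. n8.depth = -9  [c.val - 15]
27. n7.lab = false  [false]
28. n7.depth = 25  [B.sig * -2 + 61]
29. n0.ok = 0  [len(S₀.hot) - 2]
30. n0.wid = 6  [S₁.wid - 10]

5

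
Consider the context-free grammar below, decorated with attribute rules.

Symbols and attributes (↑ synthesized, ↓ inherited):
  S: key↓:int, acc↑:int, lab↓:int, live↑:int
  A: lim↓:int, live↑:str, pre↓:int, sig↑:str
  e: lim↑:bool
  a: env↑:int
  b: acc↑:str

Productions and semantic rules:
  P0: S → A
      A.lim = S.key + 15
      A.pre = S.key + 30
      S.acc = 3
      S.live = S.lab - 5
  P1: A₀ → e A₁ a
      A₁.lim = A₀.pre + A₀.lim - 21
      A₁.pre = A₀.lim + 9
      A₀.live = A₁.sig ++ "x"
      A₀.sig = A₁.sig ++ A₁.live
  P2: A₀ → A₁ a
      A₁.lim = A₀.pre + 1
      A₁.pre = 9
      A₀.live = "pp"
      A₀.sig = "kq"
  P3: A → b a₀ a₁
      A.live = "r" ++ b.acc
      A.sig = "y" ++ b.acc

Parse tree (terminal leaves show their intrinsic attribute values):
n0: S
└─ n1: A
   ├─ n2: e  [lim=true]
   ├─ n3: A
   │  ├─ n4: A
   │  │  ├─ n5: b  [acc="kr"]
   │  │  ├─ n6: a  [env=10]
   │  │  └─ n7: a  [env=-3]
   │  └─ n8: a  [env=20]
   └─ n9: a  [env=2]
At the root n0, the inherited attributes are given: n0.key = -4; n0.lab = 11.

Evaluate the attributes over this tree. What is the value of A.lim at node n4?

21

1. n0.key = -4  [given at root]
2. n0.lab = 11  [given at root]
3. n1.lim = 11  [S.key + 15]
4. n1.pre = 26  [S.key + 30]
5. n2.lim = true  [terminal]
6. n3.lim = 16  [A₀.pre + A₀.lim - 21]
7. n3.pre = 20  [A₀.lim + 9]
8. n4.lim = 21  [A₀.pre + 1]
9. n4.pre = 9  [9]
10. n5.acc = "kr"  [terminal]
11. n6.env = 10  [terminal]
12. n7.env = -3  [terminal]
13. n4.live = "rkr"  ["r" ++ b.acc]
14. n4.sig = "ykr"  ["y" ++ b.acc]
15. n8.env = 20  [terminal]
16. n3.live = "pp"  ["pp"]
17. n3.sig = "kq"  ["kq"]
18. n9.env = 2  [terminal]
19. n1.live = "kqx"  [A₁.sig ++ "x"]
20. n1.sig = "kqpp"  [A₁.sig ++ A₁.live]
21. n0.acc = 3  [3]
22. n0.live = 6  [S.lab - 5]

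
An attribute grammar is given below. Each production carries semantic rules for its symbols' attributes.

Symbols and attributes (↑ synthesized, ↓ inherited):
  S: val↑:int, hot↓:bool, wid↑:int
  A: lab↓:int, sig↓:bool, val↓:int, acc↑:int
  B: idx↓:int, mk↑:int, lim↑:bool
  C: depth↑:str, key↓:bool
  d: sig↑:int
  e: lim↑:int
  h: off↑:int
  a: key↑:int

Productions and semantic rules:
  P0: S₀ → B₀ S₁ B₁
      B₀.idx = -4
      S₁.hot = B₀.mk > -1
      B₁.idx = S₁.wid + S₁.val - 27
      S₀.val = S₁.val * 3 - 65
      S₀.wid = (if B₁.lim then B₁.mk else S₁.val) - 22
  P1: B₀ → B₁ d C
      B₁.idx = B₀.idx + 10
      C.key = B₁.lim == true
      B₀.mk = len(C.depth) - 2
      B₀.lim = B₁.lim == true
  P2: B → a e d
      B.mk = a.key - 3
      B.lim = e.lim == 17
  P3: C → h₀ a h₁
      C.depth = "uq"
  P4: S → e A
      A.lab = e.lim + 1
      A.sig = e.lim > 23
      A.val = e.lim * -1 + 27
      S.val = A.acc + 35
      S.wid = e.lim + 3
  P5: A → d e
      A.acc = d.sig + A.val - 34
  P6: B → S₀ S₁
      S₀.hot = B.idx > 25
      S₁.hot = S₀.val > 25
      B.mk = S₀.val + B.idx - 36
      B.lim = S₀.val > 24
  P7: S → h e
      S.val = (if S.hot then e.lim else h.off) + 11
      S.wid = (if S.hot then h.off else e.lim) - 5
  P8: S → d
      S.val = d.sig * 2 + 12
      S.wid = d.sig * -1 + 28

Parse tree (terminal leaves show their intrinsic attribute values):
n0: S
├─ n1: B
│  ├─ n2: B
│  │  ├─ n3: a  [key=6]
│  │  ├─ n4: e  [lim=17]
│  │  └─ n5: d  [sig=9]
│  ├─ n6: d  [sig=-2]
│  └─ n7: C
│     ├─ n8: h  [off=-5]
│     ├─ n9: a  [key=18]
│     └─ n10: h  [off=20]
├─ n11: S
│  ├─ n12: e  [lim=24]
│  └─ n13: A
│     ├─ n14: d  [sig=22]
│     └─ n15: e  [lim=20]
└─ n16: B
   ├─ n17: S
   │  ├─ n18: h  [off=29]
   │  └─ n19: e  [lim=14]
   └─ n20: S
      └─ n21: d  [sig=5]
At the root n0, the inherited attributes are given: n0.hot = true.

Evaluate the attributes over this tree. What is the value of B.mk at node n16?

1. n0.hot = true  [given at root]
2. n1.idx = -4  [-4]
3. n2.idx = 6  [B₀.idx + 10]
4. n3.key = 6  [terminal]
5. n4.lim = 17  [terminal]
6. n5.sig = 9  [terminal]
7. n2.mk = 3  [a.key - 3]
8. n2.lim = true  [e.lim == 17]
9. n6.sig = -2  [terminal]
10. n7.key = true  [B₁.lim == true]
11. n8.off = -5  [terminal]
12. n9.key = 18  [terminal]
13. n10.off = 20  [terminal]
14. n7.depth = "uq"  ["uq"]
15. n1.mk = 0  [len(C.depth) - 2]
16. n1.lim = true  [B₁.lim == true]
17. n11.hot = true  [B₀.mk > -1]
18. n12.lim = 24  [terminal]
19. n13.lab = 25  [e.lim + 1]
20. n13.sig = true  [e.lim > 23]
21. n13.val = 3  [e.lim * -1 + 27]
22. n14.sig = 22  [terminal]
23. n15.lim = 20  [terminal]
24. n13.acc = -9  [d.sig + A.val - 34]
25. n11.val = 26  [A.acc + 35]
26. n11.wid = 27  [e.lim + 3]
27. n16.idx = 26  [S₁.wid + S₁.val - 27]
28. n17.hot = true  [B.idx > 25]
29. n18.off = 29  [terminal]
30. n19.lim = 14  [terminal]
31. n17.val = 25  [(if S.hot then e.lim else h.off) + 11]
32. n17.wid = 24  [(if S.hot then h.off else e.lim) - 5]
33. n20.hot = false  [S₀.val > 25]
34. n21.sig = 5  [terminal]
35. n20.val = 22  [d.sig * 2 + 12]
36. n20.wid = 23  [d.sig * -1 + 28]
37. n16.mk = 15  [S₀.val + B.idx - 36]
38. n16.lim = true  [S₀.val > 24]
39. n0.val = 13  [S₁.val * 3 - 65]
40. n0.wid = -7  [(if B₁.lim then B₁.mk else S₁.val) - 22]

15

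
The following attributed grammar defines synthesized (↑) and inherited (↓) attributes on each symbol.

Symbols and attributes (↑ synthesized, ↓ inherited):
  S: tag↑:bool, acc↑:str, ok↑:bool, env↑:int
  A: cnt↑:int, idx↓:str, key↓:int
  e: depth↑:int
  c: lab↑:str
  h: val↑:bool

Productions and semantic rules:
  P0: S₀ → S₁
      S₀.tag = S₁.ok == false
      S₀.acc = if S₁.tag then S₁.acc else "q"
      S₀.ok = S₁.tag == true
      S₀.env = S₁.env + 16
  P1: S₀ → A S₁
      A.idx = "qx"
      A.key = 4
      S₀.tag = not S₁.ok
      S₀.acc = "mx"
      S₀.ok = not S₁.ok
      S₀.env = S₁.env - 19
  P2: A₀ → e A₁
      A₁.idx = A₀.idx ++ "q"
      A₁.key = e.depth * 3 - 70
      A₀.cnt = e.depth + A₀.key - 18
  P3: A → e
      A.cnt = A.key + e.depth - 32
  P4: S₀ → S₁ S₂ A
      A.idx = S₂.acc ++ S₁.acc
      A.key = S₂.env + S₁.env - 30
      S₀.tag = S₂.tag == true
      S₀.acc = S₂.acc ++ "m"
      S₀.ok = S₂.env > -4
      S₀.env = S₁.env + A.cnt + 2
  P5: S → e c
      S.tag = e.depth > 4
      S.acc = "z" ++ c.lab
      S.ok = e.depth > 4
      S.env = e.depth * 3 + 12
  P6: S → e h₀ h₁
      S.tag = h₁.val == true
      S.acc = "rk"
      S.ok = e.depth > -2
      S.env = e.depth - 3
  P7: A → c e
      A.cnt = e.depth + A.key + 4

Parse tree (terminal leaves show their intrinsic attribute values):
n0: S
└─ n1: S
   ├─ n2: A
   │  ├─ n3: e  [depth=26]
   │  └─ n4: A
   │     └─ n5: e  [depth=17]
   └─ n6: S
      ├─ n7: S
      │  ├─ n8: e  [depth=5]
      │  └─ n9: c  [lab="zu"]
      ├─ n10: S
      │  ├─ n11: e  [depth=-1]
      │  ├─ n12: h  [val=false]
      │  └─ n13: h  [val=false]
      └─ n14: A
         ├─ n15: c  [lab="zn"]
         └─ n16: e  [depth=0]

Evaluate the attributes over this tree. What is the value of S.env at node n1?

1. n2.idx = "qx"  ["qx"]
2. n2.key = 4  [4]
3. n3.depth = 26  [terminal]
4. n4.idx = "qxq"  [A₀.idx ++ "q"]
5. n4.key = 8  [e.depth * 3 - 70]
6. n5.depth = 17  [terminal]
7. n4.cnt = -7  [A.key + e.depth - 32]
8. n2.cnt = 12  [e.depth + A₀.key - 18]
9. n8.depth = 5  [terminal]
10. n9.lab = "zu"  [terminal]
11. n7.tag = true  [e.depth > 4]
12. n7.acc = "zzu"  ["z" ++ c.lab]
13. n7.ok = true  [e.depth > 4]
14. n7.env = 27  [e.depth * 3 + 12]
15. n11.depth = -1  [terminal]
16. n12.val = false  [terminal]
17. n13.val = false  [terminal]
18. n10.tag = false  [h₁.val == true]
19. n10.acc = "rk"  ["rk"]
20. n10.ok = true  [e.depth > -2]
21. n10.env = -4  [e.depth - 3]
22. n14.idx = "rkzzu"  [S₂.acc ++ S₁.acc]
23. n14.key = -7  [S₂.env + S₁.env - 30]
24. n15.lab = "zn"  [terminal]
25. n16.depth = 0  [terminal]
26. n14.cnt = -3  [e.depth + A.key + 4]
27. n6.tag = false  [S₂.tag == true]
28. n6.acc = "rkm"  [S₂.acc ++ "m"]
29. n6.ok = false  [S₂.env > -4]
30. n6.env = 26  [S₁.env + A.cnt + 2]
31. n1.tag = true  [not S₁.ok]
32. n1.acc = "mx"  ["mx"]
33. n1.ok = true  [not S₁.ok]
34. n1.env = 7  [S₁.env - 19]
35. n0.tag = false  [S₁.ok == false]
36. n0.acc = "mx"  [if S₁.tag then S₁.acc else "q"]
37. n0.ok = true  [S₁.tag == true]
38. n0.env = 23  [S₁.env + 16]

7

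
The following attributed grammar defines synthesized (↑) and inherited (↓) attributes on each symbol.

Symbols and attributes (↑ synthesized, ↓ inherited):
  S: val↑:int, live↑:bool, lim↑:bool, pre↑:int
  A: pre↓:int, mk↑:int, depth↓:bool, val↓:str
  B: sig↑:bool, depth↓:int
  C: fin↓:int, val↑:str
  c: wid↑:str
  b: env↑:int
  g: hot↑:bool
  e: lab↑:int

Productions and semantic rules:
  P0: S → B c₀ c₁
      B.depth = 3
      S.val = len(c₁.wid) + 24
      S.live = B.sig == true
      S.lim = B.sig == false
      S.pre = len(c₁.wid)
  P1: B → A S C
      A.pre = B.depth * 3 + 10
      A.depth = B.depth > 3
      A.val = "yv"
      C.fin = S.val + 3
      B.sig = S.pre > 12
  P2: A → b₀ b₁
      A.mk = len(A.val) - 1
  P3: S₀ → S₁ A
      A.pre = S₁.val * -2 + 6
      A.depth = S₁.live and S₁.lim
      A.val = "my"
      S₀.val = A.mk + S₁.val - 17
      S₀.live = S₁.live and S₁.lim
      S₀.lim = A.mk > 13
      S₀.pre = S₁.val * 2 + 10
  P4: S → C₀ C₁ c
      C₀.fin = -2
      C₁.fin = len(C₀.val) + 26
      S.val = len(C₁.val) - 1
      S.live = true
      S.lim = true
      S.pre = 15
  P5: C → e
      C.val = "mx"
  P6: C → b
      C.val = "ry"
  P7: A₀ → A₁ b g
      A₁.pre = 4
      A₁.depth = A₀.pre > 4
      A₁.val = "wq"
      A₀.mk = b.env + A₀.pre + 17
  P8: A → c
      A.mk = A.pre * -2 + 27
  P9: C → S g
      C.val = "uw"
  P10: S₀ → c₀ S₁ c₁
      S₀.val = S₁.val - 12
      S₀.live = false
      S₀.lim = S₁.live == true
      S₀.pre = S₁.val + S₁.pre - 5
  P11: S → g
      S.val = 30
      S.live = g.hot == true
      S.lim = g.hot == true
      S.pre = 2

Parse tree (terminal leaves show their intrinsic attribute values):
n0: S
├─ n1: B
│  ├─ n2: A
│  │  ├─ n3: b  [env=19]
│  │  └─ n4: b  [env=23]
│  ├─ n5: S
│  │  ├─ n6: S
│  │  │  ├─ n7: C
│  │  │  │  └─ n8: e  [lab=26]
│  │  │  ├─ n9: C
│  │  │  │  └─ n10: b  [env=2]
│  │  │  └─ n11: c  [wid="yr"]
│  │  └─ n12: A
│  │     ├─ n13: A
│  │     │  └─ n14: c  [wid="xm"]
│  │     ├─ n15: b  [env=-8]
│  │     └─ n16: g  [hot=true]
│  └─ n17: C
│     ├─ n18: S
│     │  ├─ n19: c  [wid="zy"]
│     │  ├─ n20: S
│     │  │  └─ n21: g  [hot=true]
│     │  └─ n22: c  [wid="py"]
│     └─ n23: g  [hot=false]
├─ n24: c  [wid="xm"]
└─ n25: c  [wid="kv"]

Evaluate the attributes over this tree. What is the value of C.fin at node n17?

1. n1.depth = 3  [3]
2. n2.pre = 19  [B.depth * 3 + 10]
3. n2.depth = false  [B.depth > 3]
4. n2.val = "yv"  ["yv"]
5. n3.env = 19  [terminal]
6. n4.env = 23  [terminal]
7. n2.mk = 1  [len(A.val) - 1]
8. n7.fin = -2  [-2]
9. n8.lab = 26  [terminal]
10. n7.val = "mx"  ["mx"]
11. n9.fin = 28  [len(C₀.val) + 26]
12. n10.env = 2  [terminal]
13. n9.val = "ry"  ["ry"]
14. n11.wid = "yr"  [terminal]
15. n6.val = 1  [len(C₁.val) - 1]
16. n6.live = true  [true]
17. n6.lim = true  [true]
18. n6.pre = 15  [15]
19. n12.pre = 4  [S₁.val * -2 + 6]
20. n12.depth = true  [S₁.live and S₁.lim]
21. n12.val = "my"  ["my"]
22. n13.pre = 4  [4]
23. n13.depth = false  [A₀.pre > 4]
24. n13.val = "wq"  ["wq"]
25. n14.wid = "xm"  [terminal]
26. n13.mk = 19  [A.pre * -2 + 27]
27. n15.env = -8  [terminal]
28. n16.hot = true  [terminal]
29. n12.mk = 13  [b.env + A₀.pre + 17]
30. n5.val = -3  [A.mk + S₁.val - 17]
31. n5.live = true  [S₁.live and S₁.lim]
32. n5.lim = false  [A.mk > 13]
33. n5.pre = 12  [S₁.val * 2 + 10]
34. n17.fin = 0  [S.val + 3]
35. n19.wid = "zy"  [terminal]
36. n21.hot = true  [terminal]
37. n20.val = 30  [30]
38. n20.live = true  [g.hot == true]
39. n20.lim = true  [g.hot == true]
40. n20.pre = 2  [2]
41. n22.wid = "py"  [terminal]
42. n18.val = 18  [S₁.val - 12]
43. n18.live = false  [false]
44. n18.lim = true  [S₁.live == true]
45. n18.pre = 27  [S₁.val + S₁.pre - 5]
46. n23.hot = false  [terminal]
47. n17.val = "uw"  ["uw"]
48. n1.sig = false  [S.pre > 12]
49. n24.wid = "xm"  [terminal]
50. n25.wid = "kv"  [terminal]
51. n0.val = 26  [len(c₁.wid) + 24]
52. n0.live = false  [B.sig == true]
53. n0.lim = true  [B.sig == false]
54. n0.pre = 2  [len(c₁.wid)]

0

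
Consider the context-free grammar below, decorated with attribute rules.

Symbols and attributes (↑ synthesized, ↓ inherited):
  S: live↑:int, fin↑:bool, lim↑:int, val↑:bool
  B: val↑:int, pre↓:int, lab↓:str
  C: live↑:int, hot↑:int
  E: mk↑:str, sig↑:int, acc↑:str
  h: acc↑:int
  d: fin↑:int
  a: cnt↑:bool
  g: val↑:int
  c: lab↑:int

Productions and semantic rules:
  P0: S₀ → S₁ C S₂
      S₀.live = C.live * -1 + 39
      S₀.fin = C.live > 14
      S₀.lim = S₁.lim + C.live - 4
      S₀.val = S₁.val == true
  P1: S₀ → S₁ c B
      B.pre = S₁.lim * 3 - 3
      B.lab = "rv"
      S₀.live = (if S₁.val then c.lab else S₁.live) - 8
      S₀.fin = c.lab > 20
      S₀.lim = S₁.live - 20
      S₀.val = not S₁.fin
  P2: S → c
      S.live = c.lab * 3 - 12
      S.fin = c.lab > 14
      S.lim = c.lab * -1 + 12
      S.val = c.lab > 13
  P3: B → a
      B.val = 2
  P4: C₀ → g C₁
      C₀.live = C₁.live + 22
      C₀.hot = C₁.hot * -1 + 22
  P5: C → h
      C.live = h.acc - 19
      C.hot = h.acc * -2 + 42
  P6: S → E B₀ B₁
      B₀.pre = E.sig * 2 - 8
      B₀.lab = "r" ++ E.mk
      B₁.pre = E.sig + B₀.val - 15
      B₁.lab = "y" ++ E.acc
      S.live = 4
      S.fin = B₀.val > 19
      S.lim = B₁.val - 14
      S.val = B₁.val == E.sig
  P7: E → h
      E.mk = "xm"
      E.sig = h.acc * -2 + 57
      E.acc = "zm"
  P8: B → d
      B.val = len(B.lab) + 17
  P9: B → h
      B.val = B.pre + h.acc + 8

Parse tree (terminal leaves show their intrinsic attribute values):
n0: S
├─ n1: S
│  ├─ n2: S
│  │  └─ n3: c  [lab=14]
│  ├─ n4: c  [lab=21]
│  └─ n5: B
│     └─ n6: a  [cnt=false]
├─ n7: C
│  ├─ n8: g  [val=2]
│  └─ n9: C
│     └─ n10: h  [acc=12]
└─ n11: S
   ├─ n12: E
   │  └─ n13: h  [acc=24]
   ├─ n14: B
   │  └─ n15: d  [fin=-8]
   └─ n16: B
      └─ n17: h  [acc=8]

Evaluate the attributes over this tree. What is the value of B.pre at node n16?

1. n3.lab = 14  [terminal]
2. n2.live = 30  [c.lab * 3 - 12]
3. n2.fin = false  [c.lab > 14]
4. n2.lim = -2  [c.lab * -1 + 12]
5. n2.val = true  [c.lab > 13]
6. n4.lab = 21  [terminal]
7. n5.pre = -9  [S₁.lim * 3 - 3]
8. n5.lab = "rv"  ["rv"]
9. n6.cnt = false  [terminal]
10. n5.val = 2  [2]
11. n1.live = 13  [(if S₁.val then c.lab else S₁.live) - 8]
12. n1.fin = true  [c.lab > 20]
13. n1.lim = 10  [S₁.live - 20]
14. n1.val = true  [not S₁.fin]
15. n8.val = 2  [terminal]
16. n10.acc = 12  [terminal]
17. n9.live = -7  [h.acc - 19]
18. n9.hot = 18  [h.acc * -2 + 42]
19. n7.live = 15  [C₁.live + 22]
20. n7.hot = 4  [C₁.hot * -1 + 22]
21. n13.acc = 24  [terminal]
22. n12.mk = "xm"  ["xm"]
23. n12.sig = 9  [h.acc * -2 + 57]
24. n12.acc = "zm"  ["zm"]
25. n14.pre = 10  [E.sig * 2 - 8]
26. n14.lab = "rxm"  ["r" ++ E.mk]
27. n15.fin = -8  [terminal]
28. n14.val = 20  [len(B.lab) + 17]
29. n16.pre = 14  [E.sig + B₀.val - 15]
30. n16.lab = "yzm"  ["y" ++ E.acc]
31. n17.acc = 8  [terminal]
32. n16.val = 30  [B.pre + h.acc + 8]
33. n11.live = 4  [4]
34. n11.fin = true  [B₀.val > 19]
35. n11.lim = 16  [B₁.val - 14]
36. n11.val = false  [B₁.val == E.sig]
37. n0.live = 24  [C.live * -1 + 39]
38. n0.fin = true  [C.live > 14]
39. n0.lim = 21  [S₁.lim + C.live - 4]
40. n0.val = true  [S₁.val == true]

14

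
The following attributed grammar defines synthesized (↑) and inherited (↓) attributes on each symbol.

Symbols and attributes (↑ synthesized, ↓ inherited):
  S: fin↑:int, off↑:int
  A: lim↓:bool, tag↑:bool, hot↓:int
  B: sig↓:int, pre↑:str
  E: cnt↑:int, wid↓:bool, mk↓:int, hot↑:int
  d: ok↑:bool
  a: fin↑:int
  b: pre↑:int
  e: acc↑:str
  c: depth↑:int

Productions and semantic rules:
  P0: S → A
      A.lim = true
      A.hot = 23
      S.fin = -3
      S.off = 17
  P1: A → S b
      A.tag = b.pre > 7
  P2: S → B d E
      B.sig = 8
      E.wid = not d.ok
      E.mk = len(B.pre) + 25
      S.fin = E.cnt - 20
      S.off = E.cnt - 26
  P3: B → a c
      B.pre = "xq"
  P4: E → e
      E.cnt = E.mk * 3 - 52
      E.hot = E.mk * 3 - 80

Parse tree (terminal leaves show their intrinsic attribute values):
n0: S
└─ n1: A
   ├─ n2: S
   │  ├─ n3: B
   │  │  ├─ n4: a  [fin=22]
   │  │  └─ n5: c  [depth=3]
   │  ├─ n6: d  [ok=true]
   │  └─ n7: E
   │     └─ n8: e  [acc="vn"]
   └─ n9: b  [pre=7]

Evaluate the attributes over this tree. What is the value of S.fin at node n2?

1. n1.lim = true  [true]
2. n1.hot = 23  [23]
3. n3.sig = 8  [8]
4. n4.fin = 22  [terminal]
5. n5.depth = 3  [terminal]
6. n3.pre = "xq"  ["xq"]
7. n6.ok = true  [terminal]
8. n7.wid = false  [not d.ok]
9. n7.mk = 27  [len(B.pre) + 25]
10. n8.acc = "vn"  [terminal]
11. n7.cnt = 29  [E.mk * 3 - 52]
12. n7.hot = 1  [E.mk * 3 - 80]
13. n2.fin = 9  [E.cnt - 20]
14. n2.off = 3  [E.cnt - 26]
15. n9.pre = 7  [terminal]
16. n1.tag = false  [b.pre > 7]
17. n0.fin = -3  [-3]
18. n0.off = 17  [17]

9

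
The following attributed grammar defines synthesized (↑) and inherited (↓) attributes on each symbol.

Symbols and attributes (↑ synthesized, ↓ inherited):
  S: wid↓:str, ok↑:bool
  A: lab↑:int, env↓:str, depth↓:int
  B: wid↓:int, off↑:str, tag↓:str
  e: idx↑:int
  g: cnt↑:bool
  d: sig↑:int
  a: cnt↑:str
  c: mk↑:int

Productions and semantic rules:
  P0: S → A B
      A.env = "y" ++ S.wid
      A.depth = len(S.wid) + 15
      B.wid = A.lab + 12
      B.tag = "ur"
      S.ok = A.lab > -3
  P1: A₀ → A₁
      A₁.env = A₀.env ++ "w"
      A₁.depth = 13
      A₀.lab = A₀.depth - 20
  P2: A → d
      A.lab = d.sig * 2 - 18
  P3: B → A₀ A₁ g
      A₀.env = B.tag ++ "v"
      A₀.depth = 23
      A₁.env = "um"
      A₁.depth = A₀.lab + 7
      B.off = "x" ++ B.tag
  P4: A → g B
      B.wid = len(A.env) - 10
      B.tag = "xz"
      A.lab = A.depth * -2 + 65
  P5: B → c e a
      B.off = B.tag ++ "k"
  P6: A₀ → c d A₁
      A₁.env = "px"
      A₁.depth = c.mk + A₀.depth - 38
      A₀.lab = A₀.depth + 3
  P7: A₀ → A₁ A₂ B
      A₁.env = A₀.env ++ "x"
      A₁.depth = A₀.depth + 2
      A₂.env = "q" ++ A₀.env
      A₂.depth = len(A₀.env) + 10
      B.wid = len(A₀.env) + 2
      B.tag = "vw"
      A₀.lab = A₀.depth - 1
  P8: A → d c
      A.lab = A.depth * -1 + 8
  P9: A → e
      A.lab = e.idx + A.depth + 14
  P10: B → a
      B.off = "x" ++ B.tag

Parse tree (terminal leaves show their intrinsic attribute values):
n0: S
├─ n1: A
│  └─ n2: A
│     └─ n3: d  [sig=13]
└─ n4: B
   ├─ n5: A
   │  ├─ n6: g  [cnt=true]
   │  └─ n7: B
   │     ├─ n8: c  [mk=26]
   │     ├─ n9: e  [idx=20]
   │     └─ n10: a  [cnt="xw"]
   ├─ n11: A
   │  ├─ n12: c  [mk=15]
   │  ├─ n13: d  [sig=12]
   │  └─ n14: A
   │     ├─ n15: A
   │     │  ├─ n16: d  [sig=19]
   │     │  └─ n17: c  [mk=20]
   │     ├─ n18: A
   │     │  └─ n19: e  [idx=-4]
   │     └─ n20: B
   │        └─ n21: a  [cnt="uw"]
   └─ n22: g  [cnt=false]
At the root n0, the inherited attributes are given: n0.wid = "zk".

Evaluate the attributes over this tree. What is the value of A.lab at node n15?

1. n0.wid = "zk"  [given at root]
2. n1.env = "yzk"  ["y" ++ S.wid]
3. n1.depth = 17  [len(S.wid) + 15]
4. n2.env = "yzkw"  [A₀.env ++ "w"]
5. n2.depth = 13  [13]
6. n3.sig = 13  [terminal]
7. n2.lab = 8  [d.sig * 2 - 18]
8. n1.lab = -3  [A₀.depth - 20]
9. n4.wid = 9  [A.lab + 12]
10. n4.tag = "ur"  ["ur"]
11. n5.env = "urv"  [B.tag ++ "v"]
12. n5.depth = 23  [23]
13. n6.cnt = true  [terminal]
14. n7.wid = -7  [len(A.env) - 10]
15. n7.tag = "xz"  ["xz"]
16. n8.mk = 26  [terminal]
17. n9.idx = 20  [terminal]
18. n10.cnt = "xw"  [terminal]
19. n7.off = "xzk"  [B.tag ++ "k"]
20. n5.lab = 19  [A.depth * -2 + 65]
21. n11.env = "um"  ["um"]
22. n11.depth = 26  [A₀.lab + 7]
23. n12.mk = 15  [terminal]
24. n13.sig = 12  [terminal]
25. n14.env = "px"  ["px"]
26. n14.depth = 3  [c.mk + A₀.depth - 38]
27. n15.env = "pxx"  [A₀.env ++ "x"]
28. n15.depth = 5  [A₀.depth + 2]
29. n16.sig = 19  [terminal]
30. n17.mk = 20  [terminal]
31. n15.lab = 3  [A.depth * -1 + 8]
32. n18.env = "qpx"  ["q" ++ A₀.env]
33. n18.depth = 12  [len(A₀.env) + 10]
34. n19.idx = -4  [terminal]
35. n18.lab = 22  [e.idx + A.depth + 14]
36. n20.wid = 4  [len(A₀.env) + 2]
37. n20.tag = "vw"  ["vw"]
38. n21.cnt = "uw"  [terminal]
39. n20.off = "xvw"  ["x" ++ B.tag]
40. n14.lab = 2  [A₀.depth - 1]
41. n11.lab = 29  [A₀.depth + 3]
42. n22.cnt = false  [terminal]
43. n4.off = "xur"  ["x" ++ B.tag]
44. n0.ok = false  [A.lab > -3]

3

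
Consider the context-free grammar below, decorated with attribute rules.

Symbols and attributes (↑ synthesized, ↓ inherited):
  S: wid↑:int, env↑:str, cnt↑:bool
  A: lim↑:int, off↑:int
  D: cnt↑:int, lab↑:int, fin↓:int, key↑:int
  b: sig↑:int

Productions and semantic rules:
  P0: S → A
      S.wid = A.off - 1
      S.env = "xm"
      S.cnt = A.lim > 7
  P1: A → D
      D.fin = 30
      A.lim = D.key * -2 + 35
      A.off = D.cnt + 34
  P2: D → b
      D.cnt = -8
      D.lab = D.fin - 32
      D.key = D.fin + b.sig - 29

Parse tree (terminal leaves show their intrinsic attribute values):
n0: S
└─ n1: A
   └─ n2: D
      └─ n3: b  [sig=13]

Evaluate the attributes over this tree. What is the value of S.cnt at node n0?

false

1. n2.fin = 30  [30]
2. n3.sig = 13  [terminal]
3. n2.cnt = -8  [-8]
4. n2.lab = -2  [D.fin - 32]
5. n2.key = 14  [D.fin + b.sig - 29]
6. n1.lim = 7  [D.key * -2 + 35]
7. n1.off = 26  [D.cnt + 34]
8. n0.wid = 25  [A.off - 1]
9. n0.env = "xm"  ["xm"]
10. n0.cnt = false  [A.lim > 7]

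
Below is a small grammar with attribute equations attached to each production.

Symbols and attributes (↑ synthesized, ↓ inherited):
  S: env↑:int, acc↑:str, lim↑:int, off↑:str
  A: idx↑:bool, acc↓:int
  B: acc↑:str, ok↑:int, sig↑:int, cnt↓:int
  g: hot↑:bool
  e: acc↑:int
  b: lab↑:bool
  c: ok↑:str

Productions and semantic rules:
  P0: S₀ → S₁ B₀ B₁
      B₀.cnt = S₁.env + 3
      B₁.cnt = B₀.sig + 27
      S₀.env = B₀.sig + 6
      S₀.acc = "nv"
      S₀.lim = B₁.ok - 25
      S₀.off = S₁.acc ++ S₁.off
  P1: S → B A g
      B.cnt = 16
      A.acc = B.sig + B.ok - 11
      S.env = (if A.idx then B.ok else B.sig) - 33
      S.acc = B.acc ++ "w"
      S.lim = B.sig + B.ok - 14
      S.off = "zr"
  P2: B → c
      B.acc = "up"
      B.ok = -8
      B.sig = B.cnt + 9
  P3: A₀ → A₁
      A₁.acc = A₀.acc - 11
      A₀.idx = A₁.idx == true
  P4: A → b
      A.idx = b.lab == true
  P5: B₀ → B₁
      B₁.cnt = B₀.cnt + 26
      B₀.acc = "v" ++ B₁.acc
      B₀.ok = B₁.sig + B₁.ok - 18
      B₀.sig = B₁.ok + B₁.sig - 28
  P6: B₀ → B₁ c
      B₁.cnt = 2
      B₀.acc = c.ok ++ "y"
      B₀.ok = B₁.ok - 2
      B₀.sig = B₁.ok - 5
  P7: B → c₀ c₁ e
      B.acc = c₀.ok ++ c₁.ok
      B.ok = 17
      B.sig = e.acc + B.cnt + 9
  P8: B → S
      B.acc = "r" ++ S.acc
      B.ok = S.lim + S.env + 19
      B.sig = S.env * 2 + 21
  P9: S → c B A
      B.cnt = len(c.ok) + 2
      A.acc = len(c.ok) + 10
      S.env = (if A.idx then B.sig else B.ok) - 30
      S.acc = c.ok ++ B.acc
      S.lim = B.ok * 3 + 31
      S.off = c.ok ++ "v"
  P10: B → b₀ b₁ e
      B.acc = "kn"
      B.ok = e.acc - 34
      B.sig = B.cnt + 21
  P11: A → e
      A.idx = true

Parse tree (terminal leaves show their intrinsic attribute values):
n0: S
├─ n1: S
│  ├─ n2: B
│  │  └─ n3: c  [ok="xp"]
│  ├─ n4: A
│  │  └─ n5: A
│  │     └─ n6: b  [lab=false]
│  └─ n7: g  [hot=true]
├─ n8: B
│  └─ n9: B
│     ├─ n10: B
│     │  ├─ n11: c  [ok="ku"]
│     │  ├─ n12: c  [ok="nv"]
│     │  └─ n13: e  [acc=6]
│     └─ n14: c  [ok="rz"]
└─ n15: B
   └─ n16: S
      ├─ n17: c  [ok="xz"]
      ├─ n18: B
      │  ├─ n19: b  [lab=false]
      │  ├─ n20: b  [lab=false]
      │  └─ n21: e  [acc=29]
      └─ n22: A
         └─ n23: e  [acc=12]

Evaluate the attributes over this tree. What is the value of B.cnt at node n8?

-5

1. n2.cnt = 16  [16]
2. n3.ok = "xp"  [terminal]
3. n2.acc = "up"  ["up"]
4. n2.ok = -8  [-8]
5. n2.sig = 25  [B.cnt + 9]
6. n4.acc = 6  [B.sig + B.ok - 11]
7. n5.acc = -5  [A₀.acc - 11]
8. n6.lab = false  [terminal]
9. n5.idx = false  [b.lab == true]
10. n4.idx = false  [A₁.idx == true]
11. n7.hot = true  [terminal]
12. n1.env = -8  [(if A.idx then B.ok else B.sig) - 33]
13. n1.acc = "upw"  [B.acc ++ "w"]
14. n1.lim = 3  [B.sig + B.ok - 14]
15. n1.off = "zr"  ["zr"]
16. n8.cnt = -5  [S₁.env + 3]
17. n9.cnt = 21  [B₀.cnt + 26]
18. n10.cnt = 2  [2]
19. n11.ok = "ku"  [terminal]
20. n12.ok = "nv"  [terminal]
21. n13.acc = 6  [terminal]
22. n10.acc = "kunv"  [c₀.ok ++ c₁.ok]
23. n10.ok = 17  [17]
24. n10.sig = 17  [e.acc + B.cnt + 9]
25. n14.ok = "rz"  [terminal]
26. n9.acc = "rzy"  [c.ok ++ "y"]
27. n9.ok = 15  [B₁.ok - 2]
28. n9.sig = 12  [B₁.ok - 5]
29. n8.acc = "vrzy"  ["v" ++ B₁.acc]
30. n8.ok = 9  [B₁.sig + B₁.ok - 18]
31. n8.sig = -1  [B₁.ok + B₁.sig - 28]
32. n15.cnt = 26  [B₀.sig + 27]
33. n17.ok = "xz"  [terminal]
34. n18.cnt = 4  [len(c.ok) + 2]
35. n19.lab = false  [terminal]
36. n20.lab = false  [terminal]
37. n21.acc = 29  [terminal]
38. n18.acc = "kn"  ["kn"]
39. n18.ok = -5  [e.acc - 34]
40. n18.sig = 25  [B.cnt + 21]
41. n22.acc = 12  [len(c.ok) + 10]
42. n23.acc = 12  [terminal]
43. n22.idx = true  [true]
44. n16.env = -5  [(if A.idx then B.sig else B.ok) - 30]
45. n16.acc = "xzkn"  [c.ok ++ B.acc]
46. n16.lim = 16  [B.ok * 3 + 31]
47. n16.off = "xzv"  [c.ok ++ "v"]
48. n15.acc = "rxzkn"  ["r" ++ S.acc]
49. n15.ok = 30  [S.lim + S.env + 19]
50. n15.sig = 11  [S.env * 2 + 21]
51. n0.env = 5  [B₀.sig + 6]
52. n0.acc = "nv"  ["nv"]
53. n0.lim = 5  [B₁.ok - 25]
54. n0.off = "upwzr"  [S₁.acc ++ S₁.off]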